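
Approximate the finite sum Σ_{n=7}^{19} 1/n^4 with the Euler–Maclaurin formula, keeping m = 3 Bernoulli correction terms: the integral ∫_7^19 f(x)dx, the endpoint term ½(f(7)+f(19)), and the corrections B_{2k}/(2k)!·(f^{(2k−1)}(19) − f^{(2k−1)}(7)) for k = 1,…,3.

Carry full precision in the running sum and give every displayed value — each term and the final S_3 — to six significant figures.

The integral term ∫_7^19 1/x^4 dx = 0.000923219.
Boundary: ½(f(7) + f(19)) = ½(0.000416493 + 7.67336e-06) = 0.000212083.
Integral + boundary = 0.00113530.
Correction k=1: B_{2}/2! · (f^{(1)}(19) − f^{(1)}(7)) = 1/12 · (-1.61544e-06 − (-0.000237996)) = 1.96984e-05.
Running total after k=1: 0.00115500.
Correction k=2: B_{4}/4! · (f^{(3)}(19) − f^{(3)}(7)) = −1/720 · (-1.34247e-07 − (-0.000145712)) = -2.02191e-07.
Running total after k=2: 0.00115480.
Correction k=3: B_{6}/6! · (f^{(5)}(19) − f^{(5)}(7)) = 1/30240 · (-2.08251e-08 − (-0.000166528)) = 5.50619e-09.

S_3 ≈ 0.00115480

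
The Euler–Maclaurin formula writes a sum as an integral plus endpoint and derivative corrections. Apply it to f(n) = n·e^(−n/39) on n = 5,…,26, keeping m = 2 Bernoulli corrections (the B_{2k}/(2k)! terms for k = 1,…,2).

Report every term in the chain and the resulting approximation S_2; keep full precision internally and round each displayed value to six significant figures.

S_2 ≈ 216.830

Integral: ∫_5^26 x·e^(−x/39) dx = 208.006.
½[f(5) + f(26)] = ½[4.39836 + 13.3488] = 8.87360.
Running total after boundary: 216.880.
Order-1 term: 1/12 · (0.171139 − 0.766894) = -0.0496463.
After k=1: 216.830.
Order-2 term: −1/720 · (0.000787622 − 0.00166091) = 1.21290e-06.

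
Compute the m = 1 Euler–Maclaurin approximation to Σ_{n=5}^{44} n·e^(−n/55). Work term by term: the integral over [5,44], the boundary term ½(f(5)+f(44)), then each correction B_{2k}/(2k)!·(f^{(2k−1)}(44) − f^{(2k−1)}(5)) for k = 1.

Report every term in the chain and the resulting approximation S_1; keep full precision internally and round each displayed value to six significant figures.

Integral: ∫_5^44 x·e^(−x/55) dx = 566.636.
½[f(5) + f(44)] = ½[4.56550 + 19.7705] = 12.1680.
Running total after boundary: 578.804.
k=1: B_{2}/(2)! × [f^{(1)}(44) − f^{(1)}(5)] = 1/12 × (0.0898658 − 0.830092) = -0.0616855.

S_1 ≈ 578.742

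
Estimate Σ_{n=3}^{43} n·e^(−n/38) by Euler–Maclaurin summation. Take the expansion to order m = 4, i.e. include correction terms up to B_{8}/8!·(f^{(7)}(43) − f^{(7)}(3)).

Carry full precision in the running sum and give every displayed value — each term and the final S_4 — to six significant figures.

S_4 ≈ 455.248

Integral: ∫_3^43 x·e^(−x/38) dx = 447.002.
Boundary: ½(f(3) + f(43)) = ½(2.77227 + 13.8685) = 8.32039.
So far: 455.323.
k=1: B_{2}/(2)! × [f^{(1)}(43) − f^{(1)}(3)] = 1/12 × (-0.0424373 − 0.851134) = -0.0744643.
Partial sum through k=1: 455.248.
k=2: B_{4}/(4)! × [f^{(3)}(43) − f^{(3)}(3)] = −1/720 × (0.000417320 − 0.00186933) = 2.01668e-06.
Partial sum through k=2: 455.248.
k=3: B_{6}/(6)! × [f^{(5)}(43) − f^{(5)}(3)] = 1/30240 × (5.98358e-07 − 2.18091e-06) = -5.23330e-11.
Partial sum through k=3: 455.248.
k=4: B_{8}/(8)! × [f^{(7)}(43) − f^{(7)}(3)] = −1/1209600 × (6.28610e-10 − 2.12415e-09) = 1.23639e-15.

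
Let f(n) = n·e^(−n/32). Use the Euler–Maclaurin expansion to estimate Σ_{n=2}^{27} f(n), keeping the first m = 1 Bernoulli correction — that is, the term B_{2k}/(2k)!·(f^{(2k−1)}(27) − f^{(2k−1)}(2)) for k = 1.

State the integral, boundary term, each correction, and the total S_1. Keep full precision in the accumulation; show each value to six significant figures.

The integral term ∫_2^27 x·e^(−x/32) dx = 210.063.
Endpoint term: (f(2) + f(27))/2 = (1.87883 + 11.6126)/2 = 6.74569.
Running total after boundary: 216.808.
Order-1 term: 1/12 · (0.0672023 − 0.880700) = -0.0677915.

S_1 ≈ 216.741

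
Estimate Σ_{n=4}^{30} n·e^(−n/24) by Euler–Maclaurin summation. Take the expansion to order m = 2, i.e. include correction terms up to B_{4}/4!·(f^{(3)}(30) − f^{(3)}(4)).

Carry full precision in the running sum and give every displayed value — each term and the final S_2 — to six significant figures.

Integral: ∫_4^30 x·e^(−x/24) dx = 197.526.
Boundary: ½(f(4) + f(30)) = ½(3.38593 + 8.59514) = 5.99054.
Integral + boundary = 203.516.
k=1: B_{2}/(2)! × [f^{(1)}(30) − f^{(1)}(4)] = 1/12 × (-0.0716262 − 0.705401) = -0.0647523.
After k=1: 203.451.
k=2: B_{4}/(4)! × [f^{(3)}(30) − f^{(3)}(4)] = −1/720 × (0.000870457 − 0.00416383) = 4.57413e-06.

S_2 ≈ 203.451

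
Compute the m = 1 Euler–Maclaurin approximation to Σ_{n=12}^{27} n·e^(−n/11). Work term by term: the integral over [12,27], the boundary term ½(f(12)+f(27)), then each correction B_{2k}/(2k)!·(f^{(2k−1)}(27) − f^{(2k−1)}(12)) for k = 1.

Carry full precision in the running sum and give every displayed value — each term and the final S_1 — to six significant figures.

S_1 ≈ 52.2456

∫_12^27 x·e^(−x/11) dx evaluates to 49.0783.
Boundary: ½(f(12) + f(27)) = ½(4.03093 + 2.31936) = 3.17515.
So far: 52.2535.
Correction k=1: B_{2}/2! · (f^{(1)}(27) − f^{(1)}(12)) = 1/12 · (-0.124949 − (-0.0305374)) = -0.00786761.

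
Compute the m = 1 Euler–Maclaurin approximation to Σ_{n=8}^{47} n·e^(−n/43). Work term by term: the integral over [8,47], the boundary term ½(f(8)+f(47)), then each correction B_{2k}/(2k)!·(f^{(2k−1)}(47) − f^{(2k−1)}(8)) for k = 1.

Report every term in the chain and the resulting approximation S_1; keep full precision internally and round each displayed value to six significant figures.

S_1 ≈ 534.615

∫_8^47 x·e^(−x/43) dx evaluates to 523.475.
Endpoint term: (f(8) + f(47))/2 = (6.64188 + 15.7545)/2 = 11.1982.
Running total after boundary: 534.673.
Correction k=1: B_{2}/2! · (f^{(1)}(47) − f^{(1)}(8)) = 1/12 · (-0.0311815 − 0.675773) = -0.0589128.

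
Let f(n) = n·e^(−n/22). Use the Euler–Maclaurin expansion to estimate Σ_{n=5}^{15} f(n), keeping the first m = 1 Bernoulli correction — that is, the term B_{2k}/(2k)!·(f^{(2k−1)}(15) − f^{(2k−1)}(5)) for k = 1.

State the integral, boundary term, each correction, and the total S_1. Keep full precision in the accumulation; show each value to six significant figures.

S_1 ≈ 67.3513

∫_5^15 x·e^(−x/22) dx evaluates to 61.6047.
½[f(5) + f(15)] = ½[3.98352 + 7.58545] = 5.78448.
Integral + boundary = 67.3892.
Order-1 term: 1/12 · (0.160903 − 0.615634) = -0.0378943.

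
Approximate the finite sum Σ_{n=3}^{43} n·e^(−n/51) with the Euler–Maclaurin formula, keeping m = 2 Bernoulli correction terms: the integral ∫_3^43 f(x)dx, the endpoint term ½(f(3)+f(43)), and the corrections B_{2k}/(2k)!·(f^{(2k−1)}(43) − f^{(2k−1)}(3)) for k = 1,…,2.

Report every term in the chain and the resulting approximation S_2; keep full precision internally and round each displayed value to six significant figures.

S_2 ≈ 544.134

The integral term ∫_3^43 x·e^(−x/51) dx = 533.535.
Endpoint term: (f(3) + f(43))/2 = (2.82862 + 18.5054)/2 = 10.6670.
Integral + boundary = 544.202.
k=1: B_{2}/(2)! × [f^{(1)}(43) − f^{(1)}(3)] = 1/12 × (0.0675072 − 0.887410) = -0.0683252.
After k=1: 544.134.
k=2: B_{4}/(4)! × [f^{(3)}(43) − f^{(3)}(3)] = −1/720 × (0.000356872 − 0.00106619) = 9.85162e-07.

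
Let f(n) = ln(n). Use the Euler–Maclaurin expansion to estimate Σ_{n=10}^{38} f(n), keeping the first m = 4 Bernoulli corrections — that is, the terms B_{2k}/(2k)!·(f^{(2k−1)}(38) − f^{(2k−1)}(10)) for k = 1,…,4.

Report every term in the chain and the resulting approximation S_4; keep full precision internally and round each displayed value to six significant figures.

Integral: ∫_10^38 ln(x) dx = 87.2024.
Endpoint term: (f(10) + f(38))/2 = (2.30259 + 3.63759)/2 = 2.97009.
Integral + boundary = 90.1725.
k=1: B_{2}/(2)! × [f^{(1)}(38) − f^{(1)}(10)] = 1/12 × (0.0263158 − 0.100000) = -0.00614035.
Running total after k=1: 90.1664.
k=2: B_{4}/(4)! × [f^{(3)}(38) − f^{(3)}(10)] = −1/720 × (3.64485e-05 − 0.00200000) = 2.72715e-06.
Running total after k=2: 90.1664.
k=3: B_{6}/(6)! × [f^{(5)}(38) − f^{(5)}(10)] = 1/30240 × (3.02896e-07 − 0.000240000) = -7.92649e-09.
Running total after k=3: 90.1664.
k=4: B_{8}/(8)! × [f^{(7)}(38) − f^{(7)}(10)] = −1/1209600 × (6.29285e-09 − 7.20000e-05) = 5.95186e-11.

S_4 ≈ 90.1664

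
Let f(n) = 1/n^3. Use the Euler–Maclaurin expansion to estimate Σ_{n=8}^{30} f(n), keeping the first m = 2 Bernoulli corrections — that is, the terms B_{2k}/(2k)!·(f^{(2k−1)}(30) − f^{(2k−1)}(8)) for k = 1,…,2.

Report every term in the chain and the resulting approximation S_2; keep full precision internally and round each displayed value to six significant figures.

S_2 ≈ 0.00831243

∫_8^30 1/x^3 dx evaluates to 0.00725694.
Endpoint term: (f(8) + f(30))/2 = (0.00195312 + 3.70370e-05)/2 = 0.000995081.
Running total after boundary: 0.00825203.
Correction k=1: B_{2}/2! · (f^{(1)}(30) − f^{(1)}(8)) = 1/12 · (-3.70370e-06 − (-0.000732422)) = 6.07265e-05.
Running total after k=1: 0.00831275.
Correction k=2: B_{4}/4! · (f^{(3)}(30) − f^{(3)}(8)) = −1/720 · (-8.23045e-08 − (-0.000228882)) = -3.17777e-07.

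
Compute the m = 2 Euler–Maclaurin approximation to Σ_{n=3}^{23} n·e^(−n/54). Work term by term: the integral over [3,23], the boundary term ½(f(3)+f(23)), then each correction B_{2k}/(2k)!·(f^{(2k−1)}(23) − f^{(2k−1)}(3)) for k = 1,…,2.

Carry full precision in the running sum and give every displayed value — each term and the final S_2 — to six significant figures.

The integral term ∫_3^23 x·e^(−x/54) dx = 195.804.
Boundary: ½(f(3) + f(23)) = ½(2.83788 + 15.0228) = 8.93033.
Integral + boundary = 204.735.
Correction k=1: B_{2}/2! · (f^{(1)}(23) − f^{(1)}(3)) = 1/12 · (0.374965 − 0.893406) = -0.0432034.
Partial sum through k=1: 204.691.
Correction k=2: B_{4}/4! · (f^{(3)}(23) − f^{(3)}(3)) = −1/720 · (0.000576576 − 0.000955187) = 5.25849e-07.

S_2 ≈ 204.691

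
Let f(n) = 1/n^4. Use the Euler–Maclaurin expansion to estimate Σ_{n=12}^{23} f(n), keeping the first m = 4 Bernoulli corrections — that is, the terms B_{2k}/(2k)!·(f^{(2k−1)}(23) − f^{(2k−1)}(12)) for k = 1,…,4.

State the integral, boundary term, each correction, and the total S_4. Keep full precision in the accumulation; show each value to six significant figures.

S_4 ≈ 0.000192687

The integral term ∫_12^23 1/x^4 dx = 0.000165505.
Endpoint term: (f(12) + f(23))/2 = (4.82253e-05 + 3.57346e-06)/2 = 2.58994e-05.
Running total after boundary: 0.000191404.
Order-1 term: 1/12 · (-6.21471e-07 − (-1.60751e-05)) = 1.28780e-06.
Partial sum through k=1: 0.000192692.
Order-2 term: −1/720 · (-3.52441e-08 − (-3.34898e-06)) = -4.60241e-09.
Partial sum through k=2: 0.000192687.
Order-3 term: 1/30240 · (-3.73094e-09 − (-1.30238e-06)) = 4.29448e-11.
Partial sum through k=3: 0.000192687.
Order-4 term: −1/1209600 · (-6.34754e-10 − (-8.13988e-07)) = -6.72415e-13.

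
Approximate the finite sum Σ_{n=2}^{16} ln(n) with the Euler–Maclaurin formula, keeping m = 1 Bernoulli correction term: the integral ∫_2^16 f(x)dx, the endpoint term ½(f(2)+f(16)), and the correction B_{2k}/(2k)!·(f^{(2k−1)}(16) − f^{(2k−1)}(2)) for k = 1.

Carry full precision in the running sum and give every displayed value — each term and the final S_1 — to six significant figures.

S_1 ≈ 30.6715

Integral: ∫_2^16 ln(x) dx = 28.9751.
½[f(2) + f(16)] = ½[0.693147 + 2.77259] = 1.73287.
So far: 30.7080.
k=1: B_{2}/(2)! × [f^{(1)}(16) − f^{(1)}(2)] = 1/12 × (0.0625000 − 0.500000) = -0.0364583.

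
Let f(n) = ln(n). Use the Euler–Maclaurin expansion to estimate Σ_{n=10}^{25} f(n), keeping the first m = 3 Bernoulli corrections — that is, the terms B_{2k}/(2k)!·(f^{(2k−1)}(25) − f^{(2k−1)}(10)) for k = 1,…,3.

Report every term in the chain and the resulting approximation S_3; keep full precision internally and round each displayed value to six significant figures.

Integral: ∫_10^25 ln(x) dx = 42.4460.
Endpoint term: (f(10) + f(25))/2 = (2.30259 + 3.21888)/2 = 2.76073.
Running total after boundary: 45.2068.
k=1: B_{2}/(2)! × [f^{(1)}(25) − f^{(1)}(10)] = 1/12 × (0.0400000 − 0.100000) = -0.00500000.
Running total after k=1: 45.2018.
k=2: B_{4}/(4)! × [f^{(3)}(25) − f^{(3)}(10)] = −1/720 × (0.000128000 − 0.00200000) = 2.60000e-06.
Running total after k=2: 45.2018.
k=3: B_{6}/(6)! × [f^{(5)}(25) − f^{(5)}(10)] = 1/30240 × (2.45760e-06 − 0.000240000) = -7.85524e-09.

S_3 ≈ 45.2018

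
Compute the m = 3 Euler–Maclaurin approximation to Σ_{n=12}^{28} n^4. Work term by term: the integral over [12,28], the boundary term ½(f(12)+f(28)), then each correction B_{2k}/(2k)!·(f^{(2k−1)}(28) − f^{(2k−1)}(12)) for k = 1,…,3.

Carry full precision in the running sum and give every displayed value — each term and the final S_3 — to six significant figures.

∫_12^28 x^4 dx evaluates to 3.39231e+06.
½[f(12) + f(28)] = ½[20736.0 + 614656] = 317696.
So far: 3.71000e+06.
Correction k=1: B_{2}/2! · (f^{(1)}(28) − f^{(1)}(12)) = 1/12 · (87808.0 − 6912.00) = 6741.33.
After k=1: 3.71674e+06.
Correction k=2: B_{4}/4! · (f^{(3)}(28) − f^{(3)}(12)) = −1/720 · (672.000 − 288.000) = -0.533333.
After k=2: 3.71674e+06.
Correction k=3: B_{6}/6! · (f^{(5)}(28) − f^{(5)}(12)) = 1/30240 · (0.00000 − 0.00000) = 0.00000.

S_3 ≈ 3.71674e+06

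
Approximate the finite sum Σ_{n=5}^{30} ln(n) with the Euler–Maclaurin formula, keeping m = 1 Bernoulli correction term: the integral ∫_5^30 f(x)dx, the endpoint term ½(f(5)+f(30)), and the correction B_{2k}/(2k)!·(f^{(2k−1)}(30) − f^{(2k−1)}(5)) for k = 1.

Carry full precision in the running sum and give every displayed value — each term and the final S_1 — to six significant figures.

S_1 ≈ 71.4802

The integral term ∫_5^30 ln(x) dx = 68.9887.
½[f(5) + f(30)] = ½[1.60944 + 3.40120] = 2.50532.
So far: 71.4940.
Order-1 term: 1/12 · (0.0333333 − 0.200000) = -0.0138889.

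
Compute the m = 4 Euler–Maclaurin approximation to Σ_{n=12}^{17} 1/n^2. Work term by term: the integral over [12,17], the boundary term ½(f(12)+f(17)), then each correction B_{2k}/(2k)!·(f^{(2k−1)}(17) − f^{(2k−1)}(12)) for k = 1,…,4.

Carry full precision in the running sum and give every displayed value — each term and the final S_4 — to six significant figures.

Integral: ∫_12^17 1/x^2 dx = 0.0245098.
Boundary: ½(f(12) + f(17)) = ½(0.00694444 + 0.00346021) = 0.00520233.
Integral + boundary = 0.0297121.
Correction k=1: B_{2}/2! · (f^{(1)}(17) − f^{(1)}(12)) = 1/12 · (-0.000407083 − (-0.00115741)) = 6.25270e-05.
Partial sum through k=1: 0.0297747.
Correction k=2: B_{4}/4! · (f^{(3)}(17) − f^{(3)}(12)) = −1/720 · (-1.69031e-05 − (-9.64506e-05)) = -1.10483e-07.
Partial sum through k=2: 0.0297745.
Correction k=3: B_{6}/6! · (f^{(5)}(17) − f^{(5)}(12)) = 1/30240 · (-1.75465e-06 − (-2.00939e-05)) = 6.06456e-10.
Partial sum through k=3: 0.0297745.
Correction k=4: B_{8}/8! · (f^{(7)}(17) − f^{(7)}(12)) = −1/1209600 · (-3.40001e-07 − (-7.81429e-06)) = -6.17914e-12.

S_4 ≈ 0.0297745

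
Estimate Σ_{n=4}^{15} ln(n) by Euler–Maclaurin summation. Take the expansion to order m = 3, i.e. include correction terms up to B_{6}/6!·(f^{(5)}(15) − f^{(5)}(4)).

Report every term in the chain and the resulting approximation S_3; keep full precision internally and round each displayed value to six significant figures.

∫_4^15 ln(x) dx evaluates to 24.0756.
½[f(4) + f(15)] = ½[1.38629 + 2.70805] = 2.04717.
Running total after boundary: 26.1227.
Correction k=1: B_{2}/2! · (f^{(1)}(15) − f^{(1)}(4)) = 1/12 · (0.0666667 − 0.250000) = -0.0152778.
Partial sum through k=1: 26.1075.
Correction k=2: B_{4}/4! · (f^{(3)}(15) − f^{(3)}(4)) = −1/720 · (0.000592593 − 0.0312500) = 4.25797e-05.
Partial sum through k=2: 26.1075.
Correction k=3: B_{6}/6! · (f^{(5)}(15) − f^{(5)}(4)) = 1/30240 · (3.16049e-05 − 0.0234375) = -7.74004e-07.

S_3 ≈ 26.1075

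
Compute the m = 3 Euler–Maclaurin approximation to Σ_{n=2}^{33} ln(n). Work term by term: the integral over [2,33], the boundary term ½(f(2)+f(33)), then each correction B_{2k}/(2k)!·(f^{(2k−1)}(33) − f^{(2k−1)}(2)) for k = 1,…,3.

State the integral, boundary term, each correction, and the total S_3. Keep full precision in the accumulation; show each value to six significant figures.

Integral: ∫_2^33 ln(x) dx = 82.9985.
Endpoint term: (f(2) + f(33))/2 = (0.693147 + 3.49651)/2 = 2.09483.
So far: 85.0933.
Order-1 term: 1/12 · (0.0303030 − 0.500000) = -0.0391414.
Running total after k=1: 85.0541.
Order-2 term: −1/720 · (5.56529e-05 − 0.250000) = 0.000347145.
Running total after k=2: 85.0545.
Order-3 term: 1/30240 · (6.13256e-07 − 0.750000) = -2.48016e-05.

S_3 ≈ 85.0545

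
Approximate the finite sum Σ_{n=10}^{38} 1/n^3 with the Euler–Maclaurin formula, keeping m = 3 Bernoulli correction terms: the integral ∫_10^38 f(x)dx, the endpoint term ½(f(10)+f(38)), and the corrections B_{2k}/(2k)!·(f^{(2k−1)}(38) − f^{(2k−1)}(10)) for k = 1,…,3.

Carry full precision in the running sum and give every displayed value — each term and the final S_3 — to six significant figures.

∫_10^38 1/x^3 dx evaluates to 0.00465374.
Endpoint term: (f(10) + f(38))/2 = (0.00100000 + 1.82242e-05)/2 = 0.000509112.
So far: 0.00516285.
Correction k=1: B_{2}/2! · (f^{(1)}(38) − f^{(1)}(10)) = 1/12 · (-1.43876e-06 − (-0.000300000)) = 2.48801e-05.
Partial sum through k=1: 0.00518773.
Correction k=2: B_{4}/4! · (f^{(3)}(38) − f^{(3)}(10)) = −1/720 · (-1.99274e-08 − (-6.00000e-05)) = -8.33057e-08.
Partial sum through k=2: 0.00518765.
Correction k=3: B_{6}/6! · (f^{(5)}(38) − f^{(5)}(10)) = 1/30240 · (-5.79605e-10 − (-2.52000e-05)) = 8.33314e-10.

S_3 ≈ 0.00518765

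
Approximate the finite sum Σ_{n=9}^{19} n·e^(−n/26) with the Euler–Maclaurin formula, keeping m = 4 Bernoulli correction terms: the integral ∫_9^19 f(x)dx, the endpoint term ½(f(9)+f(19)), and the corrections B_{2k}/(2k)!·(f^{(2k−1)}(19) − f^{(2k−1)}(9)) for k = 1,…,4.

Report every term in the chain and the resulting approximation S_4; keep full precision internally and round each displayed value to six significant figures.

∫_9^19 x·e^(−x/26) dx evaluates to 80.3374.
½[f(9) + f(19)] = ½[6.36663 + 9.14923] = 7.75793.
So far: 88.0953.
Order-1 term: 1/12 · (0.129645 − 0.462533) = -0.0277407.
Partial sum through k=1: 88.0675.
Order-2 term: −1/720 · (0.00161645 − 0.00277713) = 1.61205e-06.
Partial sum through k=2: 88.0675.
Order-3 term: 1/30240 · (4.49870e-06 − 7.20420e-06) = -8.94676e-11.
Partial sum through k=3: 88.0675.
Order-4 term: −1/1209600 · (9.77249e-09 − 1.52370e-08) = 4.51763e-15.

S_4 ≈ 88.0675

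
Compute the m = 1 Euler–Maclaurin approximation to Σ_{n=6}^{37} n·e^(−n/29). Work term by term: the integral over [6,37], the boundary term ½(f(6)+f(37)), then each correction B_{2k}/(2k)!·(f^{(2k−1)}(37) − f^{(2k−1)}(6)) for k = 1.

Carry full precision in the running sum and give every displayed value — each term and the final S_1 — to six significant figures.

The integral term ∫_6^37 x·e^(−x/29) dx = 290.930.
Boundary: ½(f(6) + f(37)) = ½(4.87862 + 10.3300) = 7.60433.
Running total after boundary: 298.535.
Correction k=1: B_{2}/2! · (f^{(1)}(37) − f^{(1)}(6)) = 1/12 · (-0.0770180 − 0.644875) = -0.0601578.

S_1 ≈ 298.474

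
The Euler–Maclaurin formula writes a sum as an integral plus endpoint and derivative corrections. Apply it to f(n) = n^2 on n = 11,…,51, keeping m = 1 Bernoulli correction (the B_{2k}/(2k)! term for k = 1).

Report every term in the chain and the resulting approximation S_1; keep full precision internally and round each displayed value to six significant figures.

∫_11^51 x^2 dx evaluates to 43773.3.
½[f(11) + f(51)] = ½[121.000 + 2601.00] = 1361.00.
So far: 45134.3.
Order-1 term: 1/12 · (102.000 − 22.0000) = 6.66667.

S_1 ≈ 45141.0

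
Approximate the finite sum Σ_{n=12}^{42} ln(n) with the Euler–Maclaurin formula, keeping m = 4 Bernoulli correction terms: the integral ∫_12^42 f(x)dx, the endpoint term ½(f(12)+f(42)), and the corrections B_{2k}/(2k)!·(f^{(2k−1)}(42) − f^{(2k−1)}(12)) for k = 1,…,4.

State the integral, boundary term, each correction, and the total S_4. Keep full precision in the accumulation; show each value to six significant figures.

S_4 ≈ 100.270

∫_12^42 ln(x) dx evaluates to 97.1632.
½[f(12) + f(42)] = ½[2.48491 + 3.73767] = 3.11129.
Running total after boundary: 100.275.
Correction k=1: B_{2}/2! · (f^{(1)}(42) − f^{(1)}(12)) = 1/12 · (0.0238095 − 0.0833333) = -0.00496032.
After k=1: 100.270.
Correction k=2: B_{4}/4! · (f^{(3)}(42) − f^{(3)}(12)) = −1/720 · (2.69949e-05 − 0.00115741) = 1.57002e-06.
After k=2: 100.270.
Correction k=3: B_{6}/6! · (f^{(5)}(42) − f^{(5)}(12)) = 1/30240 · (1.83639e-07 − 9.64506e-05) = -3.18343e-09.
After k=3: 100.270.
Correction k=4: B_{8}/8! · (f^{(7)}(42) − f^{(7)}(12)) = −1/1209600 · (3.12311e-09 − 2.00939e-05) = 1.66094e-11.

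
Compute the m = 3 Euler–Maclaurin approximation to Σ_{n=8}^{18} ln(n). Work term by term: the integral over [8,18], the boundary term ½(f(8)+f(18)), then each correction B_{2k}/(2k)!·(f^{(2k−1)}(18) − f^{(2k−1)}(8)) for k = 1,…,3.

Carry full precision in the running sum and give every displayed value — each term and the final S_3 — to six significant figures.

S_3 ≈ 27.8703

∫_8^18 ln(x) dx evaluates to 25.3912.
Boundary: ½(f(8) + f(18)) = ½(2.07944 + 2.89037) = 2.48491.
Running total after boundary: 27.8761.
Order-1 term: 1/12 · (0.0555556 − 0.125000) = -0.00578704.
Running total after k=1: 27.8703.
Order-2 term: −1/720 · (0.000342936 − 0.00390625) = 4.94905e-06.
Running total after k=2: 27.8703.
Order-3 term: 1/30240 · (1.27013e-05 − 0.000732422) = -2.38003e-08.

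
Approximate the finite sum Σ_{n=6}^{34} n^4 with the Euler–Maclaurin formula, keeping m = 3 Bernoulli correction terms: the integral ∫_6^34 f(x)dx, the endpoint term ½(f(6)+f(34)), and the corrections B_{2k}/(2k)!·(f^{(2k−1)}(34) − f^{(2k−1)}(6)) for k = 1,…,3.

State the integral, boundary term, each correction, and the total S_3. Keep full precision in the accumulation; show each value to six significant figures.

S_3 ≈ 9.76737e+06

∫_6^34 x^4 dx evaluates to 9.08553e+06.
Boundary: ½(f(6) + f(34)) = ½(1296.00 + 1.33634e+06) = 668816.
Running total after boundary: 9.75435e+06.
k=1: B_{2}/(2)! × [f^{(1)}(34) − f^{(1)}(6)] = 1/12 × (157216 − 864.000) = 13029.3.
Running total after k=1: 9.76737e+06.
k=2: B_{4}/(4)! × [f^{(3)}(34) − f^{(3)}(6)] = −1/720 × (816.000 − 144.000) = -0.933333.
Running total after k=2: 9.76737e+06.
k=3: B_{6}/(6)! × [f^{(5)}(34) − f^{(5)}(6)] = 1/30240 × (0.00000 − 0.00000) = 0.00000.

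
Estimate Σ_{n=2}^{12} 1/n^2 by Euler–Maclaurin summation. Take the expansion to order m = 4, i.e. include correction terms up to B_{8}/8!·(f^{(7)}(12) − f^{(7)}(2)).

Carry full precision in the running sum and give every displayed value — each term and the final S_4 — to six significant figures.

S_4 ≈ 0.564955

Integral: ∫_2^12 1/x^2 dx = 0.416667.
Endpoint term: (f(2) + f(12))/2 = (0.250000 + 0.00694444)/2 = 0.128472.
Running total after boundary: 0.545139.
k=1: B_{2}/(2)! × [f^{(1)}(12) − f^{(1)}(2)] = 1/12 × (-0.00115741 − (-0.250000)) = 0.0207369.
Running total after k=1: 0.565876.
k=2: B_{4}/(4)! × [f^{(3)}(12) − f^{(3)}(2)] = −1/720 × (-9.64506e-05 − (-0.750000)) = -0.00104153.
Running total after k=2: 0.564834.
k=3: B_{6}/(6)! × [f^{(5)}(12) − f^{(5)}(2)] = 1/30240 × (-2.00939e-05 − (-5.62500)) = 0.000186011.
Running total after k=3: 0.565020.
k=4: B_{8}/(8)! × [f^{(7)}(12) − f^{(7)}(2)] = −1/1209600 × (-7.81429e-06 − (-78.7500)) = -6.51042e-05.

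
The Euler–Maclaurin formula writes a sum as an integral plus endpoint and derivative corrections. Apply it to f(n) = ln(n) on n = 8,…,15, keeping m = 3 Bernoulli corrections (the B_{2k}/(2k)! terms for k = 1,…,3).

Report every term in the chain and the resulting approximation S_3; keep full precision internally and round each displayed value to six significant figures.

∫_8^15 ln(x) dx evaluates to 16.9852.
Endpoint term: (f(8) + f(15))/2 = (2.07944 + 2.70805)/2 = 2.39375.
Integral + boundary = 19.3790.
Correction k=1: B_{2}/2! · (f^{(1)}(15) − f^{(1)}(8)) = 1/12 · (0.0666667 − 0.125000) = -0.00486111.
Partial sum through k=1: 19.3741.
Correction k=2: B_{4}/4! · (f^{(3)}(15) − f^{(3)}(8)) = −1/720 · (0.000592593 − 0.00390625) = 4.60230e-06.
Partial sum through k=2: 19.3741.
Correction k=3: B_{6}/6! · (f^{(5)}(15) − f^{(5)}(8)) = 1/30240 · (3.16049e-05 − 0.000732422) = -2.31752e-08.

S_3 ≈ 19.3741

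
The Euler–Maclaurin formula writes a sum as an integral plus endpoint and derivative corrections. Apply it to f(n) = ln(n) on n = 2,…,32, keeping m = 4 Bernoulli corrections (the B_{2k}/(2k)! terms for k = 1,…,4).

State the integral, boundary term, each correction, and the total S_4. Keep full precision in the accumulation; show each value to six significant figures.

S_4 ≈ 81.5580

∫_2^32 ln(x) dx evaluates to 79.5173.
Boundary: ½(f(2) + f(32)) = ½(0.693147 + 3.46574) = 2.07944.
Integral + boundary = 81.5967.
Order-1 term: 1/12 · (0.0312500 − 0.500000) = -0.0390625.
After k=1: 81.5576.
Order-2 term: −1/720 · (6.10352e-05 − 0.250000) = 0.000347137.
After k=2: 81.5580.
Order-3 term: 1/30240 · (7.15256e-07 − 0.750000) = -2.48016e-05.
After k=3: 81.5580.
Order-4 term: −1/1209600 · (2.09548e-08 − 5.62500) = 4.65030e-06.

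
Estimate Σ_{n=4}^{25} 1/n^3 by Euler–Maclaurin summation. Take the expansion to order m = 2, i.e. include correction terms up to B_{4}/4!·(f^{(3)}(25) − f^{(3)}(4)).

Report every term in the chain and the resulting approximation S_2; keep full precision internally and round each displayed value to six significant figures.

S_2 ≈ 0.0392501

∫_4^25 1/x^3 dx evaluates to 0.0304500.
Boundary: ½(f(4) + f(25)) = ½(0.0156250 + 6.40000e-05) = 0.00784450.
Integral + boundary = 0.0382945.
Order-1 term: 1/12 · (-7.68000e-06 − (-0.0117188)) = 0.000975923.
Running total after k=1: 0.0392704.
Order-2 term: −1/720 · (-2.45760e-07 − (-0.0146484)) = -2.03447e-05.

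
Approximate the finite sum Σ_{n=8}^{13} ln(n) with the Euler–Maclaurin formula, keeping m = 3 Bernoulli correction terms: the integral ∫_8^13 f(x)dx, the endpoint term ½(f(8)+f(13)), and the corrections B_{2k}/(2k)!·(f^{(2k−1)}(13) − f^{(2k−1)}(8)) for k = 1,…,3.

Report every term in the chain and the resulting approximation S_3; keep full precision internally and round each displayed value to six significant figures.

S_3 ≈ 14.0270

The integral term ∫_8^13 ln(x) dx = 11.7088.
½[f(8) + f(13)] = ½[2.07944 + 2.56495] = 2.32220.
Running total after boundary: 14.0310.
Order-1 term: 1/12 · (0.0769231 − 0.125000) = -0.00400641.
Partial sum through k=1: 14.0270.
Order-2 term: −1/720 · (0.000910332 − 0.00390625) = 4.16100e-06.
Partial sum through k=2: 14.0270.
Order-3 term: 1/30240 · (6.46390e-05 − 0.000732422) = -2.20828e-08.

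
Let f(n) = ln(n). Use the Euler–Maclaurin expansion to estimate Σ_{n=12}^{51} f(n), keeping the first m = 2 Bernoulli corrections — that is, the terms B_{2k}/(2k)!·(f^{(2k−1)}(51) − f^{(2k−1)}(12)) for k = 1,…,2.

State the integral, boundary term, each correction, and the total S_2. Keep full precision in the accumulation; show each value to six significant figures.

Integral: ∫_12^51 ln(x) dx = 131.704.
½[f(12) + f(51)] = ½[2.48491 + 3.93183] = 3.20837.
Integral + boundary = 134.913.
Correction k=1: B_{2}/2! · (f^{(1)}(51) − f^{(1)}(12)) = 1/12 · (0.0196078 − 0.0833333) = -0.00531046.
Running total after k=1: 134.907.
Correction k=2: B_{4}/4! · (f^{(3)}(51) − f^{(3)}(12)) = −1/720 · (1.50772e-05 − 0.00115741) = 1.58657e-06.

S_2 ≈ 134.907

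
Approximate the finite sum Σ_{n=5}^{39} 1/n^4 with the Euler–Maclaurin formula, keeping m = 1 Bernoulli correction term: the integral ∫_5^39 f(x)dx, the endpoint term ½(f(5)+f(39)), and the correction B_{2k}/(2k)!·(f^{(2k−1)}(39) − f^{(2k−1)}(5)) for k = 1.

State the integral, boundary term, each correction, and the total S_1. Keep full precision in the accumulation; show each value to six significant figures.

S_1 ≈ 0.00356793

∫_5^39 1/x^4 dx evaluates to 0.00266105.
½[f(5) + f(39)] = ½[0.00160000 + 4.32257e-07] = 0.000800216.
Running total after boundary: 0.00346126.
Correction k=1: B_{2}/2! · (f^{(1)}(39) − f^{(1)}(5)) = 1/12 · (-4.43340e-08 − (-0.00128000)) = 0.000106663.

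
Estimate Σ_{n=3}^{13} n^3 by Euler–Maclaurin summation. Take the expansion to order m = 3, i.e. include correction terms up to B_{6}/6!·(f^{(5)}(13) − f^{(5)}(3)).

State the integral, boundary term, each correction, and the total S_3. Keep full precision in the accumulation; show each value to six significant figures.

S_3 ≈ 8272.00

Integral: ∫_3^13 x^3 dx = 7120.00.
Boundary: ½(f(3) + f(13)) = ½(27.0000 + 2197.00) = 1112.00.
So far: 8232.00.
k=1: B_{2}/(2)! × [f^{(1)}(13) − f^{(1)}(3)] = 1/12 × (507.000 − 27.0000) = 40.0000.
Partial sum through k=1: 8272.00.
k=2: B_{4}/(4)! × [f^{(3)}(13) − f^{(3)}(3)] = −1/720 × (6.00000 − 6.00000) = 0.00000.
Partial sum through k=2: 8272.00.
k=3: B_{6}/(6)! × [f^{(5)}(13) − f^{(5)}(3)] = 1/30240 × (0.00000 − 0.00000) = 0.00000.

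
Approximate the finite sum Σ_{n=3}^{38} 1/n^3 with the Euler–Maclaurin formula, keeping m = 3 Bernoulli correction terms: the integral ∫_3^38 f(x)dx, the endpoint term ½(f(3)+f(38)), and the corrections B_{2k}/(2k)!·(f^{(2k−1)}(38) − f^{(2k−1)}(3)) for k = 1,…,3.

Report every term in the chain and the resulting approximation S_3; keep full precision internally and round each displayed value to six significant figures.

∫_3^38 1/x^3 dx evaluates to 0.0552093.
Endpoint term: (f(3) + f(38))/2 = (0.0370370 + 1.82242e-05)/2 = 0.0185276.
Running total after boundary: 0.0737369.
Correction k=1: B_{2}/2! · (f^{(1)}(38) − f^{(1)}(3)) = 1/12 · (-1.43876e-06 − (-0.0370370)) = 0.00308630.
Running total after k=1: 0.0768232.
Correction k=2: B_{4}/4! · (f^{(3)}(38) − f^{(3)}(3)) = −1/720 · (-1.99274e-08 − (-0.0823045)) = -0.000114312.
Running total after k=2: 0.0767089.
Correction k=3: B_{6}/6! · (f^{(5)}(38) − f^{(5)}(3)) = 1/30240 · (-5.79605e-10 − (-0.384088)) = 1.27013e-05.

S_3 ≈ 0.0767216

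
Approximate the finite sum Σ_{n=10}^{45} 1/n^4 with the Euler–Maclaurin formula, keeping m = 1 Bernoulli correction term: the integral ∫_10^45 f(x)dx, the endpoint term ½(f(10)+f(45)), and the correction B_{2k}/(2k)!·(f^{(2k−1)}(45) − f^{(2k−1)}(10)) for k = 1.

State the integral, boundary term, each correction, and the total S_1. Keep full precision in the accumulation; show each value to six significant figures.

The integral term ∫_10^45 1/x^4 dx = 0.000329675.
½[f(10) + f(45)] = ½[0.000100000 + 2.43865e-07] = 5.01219e-05.
Running total after boundary: 0.000379797.
Order-1 term: 1/12 · (-2.16769e-08 − (-4.00000e-05)) = 3.33153e-06.

S_1 ≈ 0.000383129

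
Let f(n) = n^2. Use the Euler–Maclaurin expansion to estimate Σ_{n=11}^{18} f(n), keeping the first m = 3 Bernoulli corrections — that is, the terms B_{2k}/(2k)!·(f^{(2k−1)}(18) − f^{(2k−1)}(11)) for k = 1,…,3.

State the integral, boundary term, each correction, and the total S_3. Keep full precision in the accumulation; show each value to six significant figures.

∫_11^18 x^2 dx evaluates to 1500.33.
Endpoint term: (f(11) + f(18))/2 = (121.000 + 324.000)/2 = 222.500.
Integral + boundary = 1722.83.
Order-1 term: 1/12 · (36.0000 − 22.0000) = 1.16667.
After k=1: 1724.00.
Order-2 term: −1/720 · (0.00000 − 0.00000) = 0.00000.
After k=2: 1724.00.
Order-3 term: 1/30240 · (0.00000 − 0.00000) = 0.00000.

S_3 ≈ 1724.00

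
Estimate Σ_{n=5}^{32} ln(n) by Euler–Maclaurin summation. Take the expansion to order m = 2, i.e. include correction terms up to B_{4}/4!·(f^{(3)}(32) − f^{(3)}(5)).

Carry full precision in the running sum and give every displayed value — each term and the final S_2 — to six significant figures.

Integral: ∫_5^32 ln(x) dx = 75.8564.
Boundary: ½(f(5) + f(32)) = ½(1.60944 + 3.46574) = 2.53759.
Running total after boundary: 78.3939.
k=1: B_{2}/(2)! × [f^{(1)}(32) − f^{(1)}(5)] = 1/12 × (0.0312500 − 0.200000) = -0.0140625.
Running total after k=1: 78.3799.
k=2: B_{4}/(4)! × [f^{(3)}(32) − f^{(3)}(5)] = −1/720 × (6.10352e-05 − 0.0160000) = 2.21375e-05.

S_2 ≈ 78.3799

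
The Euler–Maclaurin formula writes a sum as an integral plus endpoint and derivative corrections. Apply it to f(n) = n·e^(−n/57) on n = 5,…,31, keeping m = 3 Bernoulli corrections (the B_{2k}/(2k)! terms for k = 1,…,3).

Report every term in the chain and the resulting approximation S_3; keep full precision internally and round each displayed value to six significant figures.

S_3 ≈ 336.643

Integral: ∫_5^31 x·e^(−x/57) dx = 325.403.
Boundary: ½(f(5) + f(31)) = ½(4.58009 + 17.9956) = 11.2878.
Running total after boundary: 336.690.
Order-1 term: 1/12 · (0.264791 − 0.835666) = -0.0475729.
Partial sum through k=1: 336.643.
Order-2 term: −1/720 · (0.000438842 − 0.000821084) = 5.30891e-07.
Partial sum through k=2: 336.643.
Order-3 term: 1/30240 · (2.45055e-07 − 4.26273e-07) = -5.99264e-12.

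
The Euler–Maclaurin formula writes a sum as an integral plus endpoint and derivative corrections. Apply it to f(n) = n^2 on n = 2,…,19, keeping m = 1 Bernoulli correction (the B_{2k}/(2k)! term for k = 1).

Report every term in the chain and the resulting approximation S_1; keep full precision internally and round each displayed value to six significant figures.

∫_2^19 x^2 dx evaluates to 2283.67.
½[f(2) + f(19)] = ½[4.00000 + 361.000] = 182.500.
Integral + boundary = 2466.17.
Correction k=1: B_{2}/2! · (f^{(1)}(19) − f^{(1)}(2)) = 1/12 · (38.0000 − 4.00000) = 2.83333.

S_1 ≈ 2469.00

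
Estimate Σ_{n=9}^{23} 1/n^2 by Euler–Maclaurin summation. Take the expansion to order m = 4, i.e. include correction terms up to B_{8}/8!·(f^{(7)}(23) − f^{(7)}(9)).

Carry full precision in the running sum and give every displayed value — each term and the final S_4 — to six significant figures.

S_4 ≈ 0.0749652

The integral term ∫_9^23 1/x^2 dx = 0.0676329.
½[f(9) + f(23)] = ½[0.0123457 + 0.00189036] = 0.00711802.
Running total after boundary: 0.0747509.
Correction k=1: B_{2}/2! · (f^{(1)}(23) − f^{(1)}(9)) = 1/12 · (-0.000164379 − (-0.00274348)) = 0.000214925.
Running total after k=1: 0.0749658.
Correction k=2: B_{4}/4! · (f^{(3)}(23) − f^{(3)}(9)) = −1/720 · (-3.72883e-06 − (-0.000406442)) = -5.59324e-07.
Running total after k=2: 0.0749652.
Correction k=3: B_{6}/6! · (f^{(5)}(23) − f^{(5)}(9)) = 1/30240 · (-2.11465e-07 − (-0.000150534)) = 4.97099e-09.
Running total after k=3: 0.0749652.
Correction k=4: B_{8}/8! · (f^{(7)}(23) − f^{(7)}(9)) = −1/1209600 · (-2.23857e-08 − (-0.000104073)) = -8.60207e-11.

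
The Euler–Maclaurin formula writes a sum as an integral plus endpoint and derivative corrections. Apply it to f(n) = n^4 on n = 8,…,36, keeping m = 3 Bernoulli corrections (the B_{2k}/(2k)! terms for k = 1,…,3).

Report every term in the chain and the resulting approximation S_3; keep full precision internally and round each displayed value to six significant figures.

∫_8^36 x^4 dx evaluates to 1.20867e+07.
½[f(8) + f(36)] = ½[4096.00 + 1.67962e+06] = 841856.
Running total after boundary: 1.29285e+07.
k=1: B_{2}/(2)! × [f^{(1)}(36) − f^{(1)}(8)] = 1/12 × (186624 − 2048.00) = 15381.3.
After k=1: 1.29439e+07.
k=2: B_{4}/(4)! × [f^{(3)}(36) − f^{(3)}(8)] = −1/720 × (864.000 − 192.000) = -0.933333.
After k=2: 1.29439e+07.
k=3: B_{6}/(6)! × [f^{(5)}(36) − f^{(5)}(8)] = 1/30240 × (0.00000 − 0.00000) = 0.00000.

S_3 ≈ 1.29439e+07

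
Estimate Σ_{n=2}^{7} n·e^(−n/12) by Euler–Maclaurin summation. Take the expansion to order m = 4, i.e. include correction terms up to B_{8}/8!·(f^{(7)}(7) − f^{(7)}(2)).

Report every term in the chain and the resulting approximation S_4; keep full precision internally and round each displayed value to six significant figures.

S_4 ≈ 17.7371

∫_2^7 x·e^(−x/12) dx evaluates to 14.9769.
Boundary: ½(f(2) + f(7)) = ½(1.69296 + 3.90625) = 2.79960.
So far: 17.7765.
Order-1 term: 1/12 · (0.232515 − 0.705401) = -0.0394072.
Running total after k=1: 17.7371.
Order-2 term: −1/720 · (0.00936517 − 0.0166553) = 1.01252e-05.
Running total after k=2: 17.7371.
Order-3 term: 1/30240 · (0.000118859 − 0.000197306) = -2.59414e-09.
Running total after k=3: 17.7371.
Order-4 term: −1/1209600 · (1.19918e-06 − 1.93715e-06) = 6.10094e-13.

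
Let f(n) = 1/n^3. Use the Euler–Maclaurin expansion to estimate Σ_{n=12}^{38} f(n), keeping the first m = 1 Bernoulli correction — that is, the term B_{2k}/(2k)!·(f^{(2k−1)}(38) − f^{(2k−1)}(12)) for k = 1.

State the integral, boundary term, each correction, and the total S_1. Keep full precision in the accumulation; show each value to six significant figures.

S_1 ≈ 0.00343636

The integral term ∫_12^38 1/x^3 dx = 0.00312596.
Boundary: ½(f(12) + f(38)) = ½(0.000578704 + 1.82242e-05) = 0.000298464.
So far: 0.00342443.
Correction k=1: B_{2}/2! · (f^{(1)}(38) − f^{(1)}(12)) = 1/12 · (-1.43876e-06 − (-0.000144676)) = 1.19364e-05.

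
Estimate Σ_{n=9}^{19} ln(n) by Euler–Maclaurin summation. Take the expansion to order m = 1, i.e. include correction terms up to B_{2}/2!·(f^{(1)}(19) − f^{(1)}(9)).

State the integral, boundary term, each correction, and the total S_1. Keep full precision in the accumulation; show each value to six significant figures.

The integral term ∫_9^19 ln(x) dx = 26.1693.
½[f(9) + f(19)] = ½[2.19722 + 2.94444] = 2.57083.
Running total after boundary: 28.7402.
Order-1 term: 1/12 · (0.0526316 − 0.111111) = -0.00487329.

S_1 ≈ 28.7353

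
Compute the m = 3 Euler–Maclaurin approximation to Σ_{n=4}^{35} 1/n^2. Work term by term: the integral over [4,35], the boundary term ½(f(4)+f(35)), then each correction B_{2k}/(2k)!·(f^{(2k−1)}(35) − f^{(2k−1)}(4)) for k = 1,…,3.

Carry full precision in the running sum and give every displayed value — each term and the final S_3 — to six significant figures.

S_3 ≈ 0.255656

∫_4^35 1/x^2 dx evaluates to 0.221429.
Boundary: ½(f(4) + f(35)) = ½(0.0625000 + 0.000816327) = 0.0316582.
So far: 0.253087.
Correction k=1: B_{2}/2! · (f^{(1)}(35) − f^{(1)}(4)) = 1/12 · (-4.66472e-05 − (-0.0312500)) = 0.00260028.
Running total after k=1: 0.255687.
Correction k=2: B_{4}/4! · (f^{(3)}(35) − f^{(3)}(4)) = −1/720 · (-4.56952e-07 − (-0.0234375)) = -3.25514e-05.
Running total after k=2: 0.255654.
Correction k=3: B_{6}/6! · (f^{(5)}(35) − f^{(5)}(4)) = 1/30240 · (-1.11907e-08 − (-0.0439453)) = 1.45322e-06.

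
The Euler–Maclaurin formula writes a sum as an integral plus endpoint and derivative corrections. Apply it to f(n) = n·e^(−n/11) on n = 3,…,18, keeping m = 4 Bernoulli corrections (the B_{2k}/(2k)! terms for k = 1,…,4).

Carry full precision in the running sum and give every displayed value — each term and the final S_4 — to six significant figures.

∫_3^18 x·e^(−x/11) dx evaluates to 55.1352.
Boundary: ½(f(3) + f(18)) = ½(2.28390 + 3.50436) = 2.89413.
Integral + boundary = 58.0293.
Order-1 term: 1/12 · (-0.123892 − 0.553673) = -0.0564637.
After k=1: 57.9729.
Order-2 term: −1/720 · (0.00219407 − 0.0171593) = 2.07850e-05.
After k=2: 57.9729.
Order-3 term: 1/30240 · (4.47275e-05 − 0.000245808) = -6.64949e-09.
After k=3: 57.9729.
Order-4 term: −1/1209600 · (5.89440e-07 − 2.89094e-06) = 1.90269e-12.

S_4 ≈ 57.9729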